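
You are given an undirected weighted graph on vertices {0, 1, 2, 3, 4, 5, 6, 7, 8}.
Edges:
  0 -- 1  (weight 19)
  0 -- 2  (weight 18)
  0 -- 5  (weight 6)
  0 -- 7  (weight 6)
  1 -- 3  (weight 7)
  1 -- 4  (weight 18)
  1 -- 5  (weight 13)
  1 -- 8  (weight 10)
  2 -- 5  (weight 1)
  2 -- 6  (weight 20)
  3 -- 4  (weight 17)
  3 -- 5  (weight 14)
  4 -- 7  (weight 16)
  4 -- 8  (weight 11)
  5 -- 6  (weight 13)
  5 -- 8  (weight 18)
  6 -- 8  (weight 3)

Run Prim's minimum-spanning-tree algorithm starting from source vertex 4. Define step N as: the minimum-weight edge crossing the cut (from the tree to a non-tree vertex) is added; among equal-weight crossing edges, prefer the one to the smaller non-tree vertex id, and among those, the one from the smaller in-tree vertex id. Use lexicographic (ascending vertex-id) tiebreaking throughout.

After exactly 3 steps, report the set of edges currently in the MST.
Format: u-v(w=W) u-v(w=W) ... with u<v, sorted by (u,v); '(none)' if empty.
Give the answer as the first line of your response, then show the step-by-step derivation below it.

1-8(w=10) 4-8(w=11) 6-8(w=3)

step 1: add edge 4-8 (w=11); MST = {4-8(w=11)}
step 2: add edge 6-8 (w=3); MST = {4-8(w=11) 6-8(w=3)}
step 3: add edge 1-8 (w=10); MST = {1-8(w=10) 4-8(w=11) 6-8(w=3)}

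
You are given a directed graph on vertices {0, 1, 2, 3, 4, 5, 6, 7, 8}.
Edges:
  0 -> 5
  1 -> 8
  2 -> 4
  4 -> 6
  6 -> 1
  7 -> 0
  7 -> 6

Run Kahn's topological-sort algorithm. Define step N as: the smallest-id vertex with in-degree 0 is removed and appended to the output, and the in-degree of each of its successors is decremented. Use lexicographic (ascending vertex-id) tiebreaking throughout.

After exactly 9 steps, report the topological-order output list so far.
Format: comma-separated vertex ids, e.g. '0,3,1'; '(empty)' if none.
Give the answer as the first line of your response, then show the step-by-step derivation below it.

2,3,4,7,0,5,6,1,8

step 1: output 2; order=[2]; indeg=(1,1,0,0,0,1,2,0,1)
step 2: output 3; order=[2,3]; indeg=(1,1,0,0,0,1,2,0,1)
step 3: output 4; order=[2,3,4]; indeg=(1,1,0,0,0,1,1,0,1)
step 4: output 7; order=[2,3,4,7]; indeg=(0,1,0,0,0,1,0,0,1)
step 5: output 0; order=[2,3,4,7,0]; indeg=(0,1,0,0,0,0,0,0,1)
step 6: output 5; order=[2,3,4,7,0,5]; indeg=(0,1,0,0,0,0,0,0,1)
step 7: output 6; order=[2,3,4,7,0,5,6]; indeg=(0,0,0,0,0,0,0,0,1)
step 8: output 1; order=[2,3,4,7,0,5,6,1]; indeg=(0,0,0,0,0,0,0,0,0)
step 9: output 8; order=[2,3,4,7,0,5,6,1,8]; indeg=(0,0,0,0,0,0,0,0,0)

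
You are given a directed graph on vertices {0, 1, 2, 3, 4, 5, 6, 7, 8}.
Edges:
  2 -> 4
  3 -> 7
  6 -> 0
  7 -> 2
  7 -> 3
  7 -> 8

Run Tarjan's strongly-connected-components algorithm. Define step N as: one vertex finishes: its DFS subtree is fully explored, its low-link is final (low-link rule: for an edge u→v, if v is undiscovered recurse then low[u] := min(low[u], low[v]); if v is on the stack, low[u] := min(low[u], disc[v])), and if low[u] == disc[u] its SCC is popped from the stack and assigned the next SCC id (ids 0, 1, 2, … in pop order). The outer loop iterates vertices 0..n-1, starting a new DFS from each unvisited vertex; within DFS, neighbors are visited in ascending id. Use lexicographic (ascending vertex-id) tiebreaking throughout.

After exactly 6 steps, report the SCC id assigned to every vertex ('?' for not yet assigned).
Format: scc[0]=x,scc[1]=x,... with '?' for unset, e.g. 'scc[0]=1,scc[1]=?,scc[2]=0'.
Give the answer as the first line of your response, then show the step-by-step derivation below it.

scc[0]=0,scc[1]=1,scc[2]=3,scc[3]=?,scc[4]=2,scc[5]=?,scc[6]=?,scc[7]=?,scc[8]=4

step 1: low=(low[0]=0,low[1]=?,low[2]=?,low[3]=?,low[4]=?,low[5]=?,low[6]=?,low[7]=?,low[8]=?); scc=(scc[0]=0,scc[1]=?,scc[2]=?,scc[3]=?,scc[4]=?,scc[5]=?,scc[6]=?,scc[7]=?,scc[8]=?)
step 2: low=(low[0]=0,low[1]=1,low[2]=?,low[3]=?,low[4]=?,low[5]=?,low[6]=?,low[7]=?,low[8]=?); scc=(scc[0]=0,scc[1]=1,scc[2]=?,scc[3]=?,scc[4]=?,scc[5]=?,scc[6]=?,scc[7]=?,scc[8]=?)
step 3: low=(low[0]=0,low[1]=1,low[2]=2,low[3]=?,low[4]=3,low[5]=?,low[6]=?,low[7]=?,low[8]=?); scc=(scc[0]=0,scc[1]=1,scc[2]=?,scc[3]=?,scc[4]=2,scc[5]=?,scc[6]=?,scc[7]=?,scc[8]=?)
step 4: low=(low[0]=0,low[1]=1,low[2]=2,low[3]=?,low[4]=3,low[5]=?,low[6]=?,low[7]=?,low[8]=?); scc=(scc[0]=0,scc[1]=1,scc[2]=3,scc[3]=?,scc[4]=2,scc[5]=?,scc[6]=?,scc[7]=?,scc[8]=?)
step 5: low=(low[0]=0,low[1]=1,low[2]=2,low[3]=4,low[4]=3,low[5]=?,low[6]=?,low[7]=4,low[8]=6); scc=(scc[0]=0,scc[1]=1,scc[2]=3,scc[3]=?,scc[4]=2,scc[5]=?,scc[6]=?,scc[7]=?,scc[8]=4)
step 6: low=(low[0]=0,low[1]=1,low[2]=2,low[3]=4,low[4]=3,low[5]=?,low[6]=?,low[7]=4,low[8]=6); scc=(scc[0]=0,scc[1]=1,scc[2]=3,scc[3]=?,scc[4]=2,scc[5]=?,scc[6]=?,scc[7]=?,scc[8]=4)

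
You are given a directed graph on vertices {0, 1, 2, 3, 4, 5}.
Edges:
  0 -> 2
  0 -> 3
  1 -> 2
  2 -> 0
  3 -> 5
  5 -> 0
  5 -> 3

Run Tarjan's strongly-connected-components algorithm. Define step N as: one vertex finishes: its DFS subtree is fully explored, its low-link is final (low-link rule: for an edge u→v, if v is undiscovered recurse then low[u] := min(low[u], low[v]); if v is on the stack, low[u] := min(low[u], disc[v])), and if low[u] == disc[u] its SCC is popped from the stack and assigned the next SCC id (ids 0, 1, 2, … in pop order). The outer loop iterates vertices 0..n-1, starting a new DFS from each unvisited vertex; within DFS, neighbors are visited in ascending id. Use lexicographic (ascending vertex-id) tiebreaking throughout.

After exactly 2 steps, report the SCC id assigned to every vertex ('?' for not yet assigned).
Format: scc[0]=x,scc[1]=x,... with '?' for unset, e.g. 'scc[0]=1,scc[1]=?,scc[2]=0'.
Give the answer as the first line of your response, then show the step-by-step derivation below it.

scc[0]=?,scc[1]=?,scc[2]=?,scc[3]=?,scc[4]=?,scc[5]=?

step 1: low=(low[0]=0,low[1]=?,low[2]=0,low[3]=?,low[4]=?,low[5]=?); scc=(scc[0]=?,scc[1]=?,scc[2]=?,scc[3]=?,scc[4]=?,scc[5]=?)
step 2: low=(low[0]=0,low[1]=?,low[2]=0,low[3]=2,low[4]=?,low[5]=0); scc=(scc[0]=?,scc[1]=?,scc[2]=?,scc[3]=?,scc[4]=?,scc[5]=?)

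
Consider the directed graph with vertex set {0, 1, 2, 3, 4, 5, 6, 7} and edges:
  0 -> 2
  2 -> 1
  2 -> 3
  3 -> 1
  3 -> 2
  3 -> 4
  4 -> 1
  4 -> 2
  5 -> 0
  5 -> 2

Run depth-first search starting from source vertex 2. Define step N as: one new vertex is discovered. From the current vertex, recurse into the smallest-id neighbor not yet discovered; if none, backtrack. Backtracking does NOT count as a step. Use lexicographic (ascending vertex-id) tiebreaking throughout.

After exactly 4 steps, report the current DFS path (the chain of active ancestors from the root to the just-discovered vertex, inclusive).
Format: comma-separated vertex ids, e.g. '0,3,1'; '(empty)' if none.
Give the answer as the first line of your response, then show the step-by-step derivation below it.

2,3,4

step 1: discover 2; path=2; order=2
step 2: discover 1; path=2>1; order=2,1
step 3: discover 3; path=2>3; order=2,1,3
step 4: discover 4; path=2>3>4; order=2,1,3,4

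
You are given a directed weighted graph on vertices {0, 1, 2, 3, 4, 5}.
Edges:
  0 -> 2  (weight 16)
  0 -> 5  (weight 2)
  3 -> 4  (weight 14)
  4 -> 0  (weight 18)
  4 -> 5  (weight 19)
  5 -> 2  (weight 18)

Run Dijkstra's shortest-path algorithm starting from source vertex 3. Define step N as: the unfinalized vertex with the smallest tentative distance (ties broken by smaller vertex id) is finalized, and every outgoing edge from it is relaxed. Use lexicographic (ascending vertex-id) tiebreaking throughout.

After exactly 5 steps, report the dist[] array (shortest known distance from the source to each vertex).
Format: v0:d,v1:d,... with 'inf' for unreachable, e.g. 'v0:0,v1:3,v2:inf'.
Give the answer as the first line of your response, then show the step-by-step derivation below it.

v0:32,v1:inf,v2:48,v3:0,v4:14,v5:33

step 1: dist = v0:inf,v1:inf,v2:inf,v3:0,v4:14,v5:inf
step 2: dist = v0:32,v1:inf,v2:inf,v3:0,v4:14,v5:33
step 3: dist = v0:32,v1:inf,v2:48,v3:0,v4:14,v5:33
step 4: dist = v0:32,v1:inf,v2:48,v3:0,v4:14,v5:33
step 5: dist = v0:32,v1:inf,v2:48,v3:0,v4:14,v5:33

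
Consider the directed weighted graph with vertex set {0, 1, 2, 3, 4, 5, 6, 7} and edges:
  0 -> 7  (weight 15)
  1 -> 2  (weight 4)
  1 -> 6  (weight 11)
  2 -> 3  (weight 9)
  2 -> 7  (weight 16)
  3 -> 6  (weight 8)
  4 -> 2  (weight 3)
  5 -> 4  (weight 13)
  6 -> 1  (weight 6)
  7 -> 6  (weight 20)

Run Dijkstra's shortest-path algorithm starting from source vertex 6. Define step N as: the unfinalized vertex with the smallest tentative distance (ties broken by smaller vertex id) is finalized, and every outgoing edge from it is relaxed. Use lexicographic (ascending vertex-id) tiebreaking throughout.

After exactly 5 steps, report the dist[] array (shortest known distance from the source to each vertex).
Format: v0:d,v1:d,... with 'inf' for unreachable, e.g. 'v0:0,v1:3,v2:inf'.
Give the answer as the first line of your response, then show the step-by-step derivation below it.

v0:inf,v1:6,v2:10,v3:19,v4:inf,v5:inf,v6:0,v7:26

step 1: dist = v0:inf,v1:6,v2:inf,v3:inf,v4:inf,v5:inf,v6:0,v7:inf
step 2: dist = v0:inf,v1:6,v2:10,v3:inf,v4:inf,v5:inf,v6:0,v7:inf
step 3: dist = v0:inf,v1:6,v2:10,v3:19,v4:inf,v5:inf,v6:0,v7:26
step 4: dist = v0:inf,v1:6,v2:10,v3:19,v4:inf,v5:inf,v6:0,v7:26
step 5: dist = v0:inf,v1:6,v2:10,v3:19,v4:inf,v5:inf,v6:0,v7:26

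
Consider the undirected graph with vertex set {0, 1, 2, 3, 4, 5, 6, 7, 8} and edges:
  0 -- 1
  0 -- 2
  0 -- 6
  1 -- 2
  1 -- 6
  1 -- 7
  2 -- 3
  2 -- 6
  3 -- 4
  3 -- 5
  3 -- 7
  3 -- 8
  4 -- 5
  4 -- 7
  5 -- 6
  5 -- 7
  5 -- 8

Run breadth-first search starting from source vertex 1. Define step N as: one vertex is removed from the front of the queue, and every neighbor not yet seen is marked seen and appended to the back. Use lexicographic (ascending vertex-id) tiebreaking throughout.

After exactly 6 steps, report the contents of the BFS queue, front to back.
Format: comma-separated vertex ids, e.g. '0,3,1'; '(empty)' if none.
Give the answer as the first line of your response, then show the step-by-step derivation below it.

5,4,8

step 1: dequeue 1; queue=[0,2,6,7]; order=1
step 2: dequeue 0; queue=[2,6,7]; order=1,0
step 3: dequeue 2; queue=[6,7,3]; order=1,0,2
step 4: dequeue 6; queue=[7,3,5]; order=1,0,2,6
step 5: dequeue 7; queue=[3,5,4]; order=1,0,2,6,7
step 6: dequeue 3; queue=[5,4,8]; order=1,0,2,6,7,3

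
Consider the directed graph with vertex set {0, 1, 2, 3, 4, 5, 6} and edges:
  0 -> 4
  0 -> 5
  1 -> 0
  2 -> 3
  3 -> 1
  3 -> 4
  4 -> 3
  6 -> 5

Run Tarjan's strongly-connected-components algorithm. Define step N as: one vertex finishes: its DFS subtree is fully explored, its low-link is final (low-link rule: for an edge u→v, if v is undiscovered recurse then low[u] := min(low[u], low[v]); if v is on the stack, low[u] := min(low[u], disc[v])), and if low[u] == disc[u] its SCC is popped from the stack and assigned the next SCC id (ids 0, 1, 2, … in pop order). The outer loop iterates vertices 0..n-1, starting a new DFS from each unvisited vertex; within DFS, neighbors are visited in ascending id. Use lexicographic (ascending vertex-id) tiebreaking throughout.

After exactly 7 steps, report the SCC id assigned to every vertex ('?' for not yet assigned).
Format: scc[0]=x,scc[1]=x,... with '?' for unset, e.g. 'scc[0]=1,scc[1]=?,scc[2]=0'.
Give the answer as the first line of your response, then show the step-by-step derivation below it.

scc[0]=1,scc[1]=1,scc[2]=2,scc[3]=1,scc[4]=1,scc[5]=0,scc[6]=3

step 1: low=(low[0]=0,low[1]=0,low[2]=?,low[3]=2,low[4]=1,low[5]=?,low[6]=?); scc=(scc[0]=?,scc[1]=?,scc[2]=?,scc[3]=?,scc[4]=?,scc[5]=?,scc[6]=?)
step 2: low=(low[0]=0,low[1]=0,low[2]=?,low[3]=0,low[4]=1,low[5]=?,low[6]=?); scc=(scc[0]=?,scc[1]=?,scc[2]=?,scc[3]=?,scc[4]=?,scc[5]=?,scc[6]=?)
step 3: low=(low[0]=0,low[1]=0,low[2]=?,low[3]=0,low[4]=0,low[5]=?,low[6]=?); scc=(scc[0]=?,scc[1]=?,scc[2]=?,scc[3]=?,scc[4]=?,scc[5]=?,scc[6]=?)
step 4: low=(low[0]=0,low[1]=0,low[2]=?,low[3]=0,low[4]=0,low[5]=4,low[6]=?); scc=(scc[0]=?,scc[1]=?,scc[2]=?,scc[3]=?,scc[4]=?,scc[5]=0,scc[6]=?)
step 5: low=(low[0]=0,low[1]=0,low[2]=?,low[3]=0,low[4]=0,low[5]=4,low[6]=?); scc=(scc[0]=1,scc[1]=1,scc[2]=?,scc[3]=1,scc[4]=1,scc[5]=0,scc[6]=?)
step 6: low=(low[0]=0,low[1]=0,low[2]=5,low[3]=0,low[4]=0,low[5]=4,low[6]=?); scc=(scc[0]=1,scc[1]=1,scc[2]=2,scc[3]=1,scc[4]=1,scc[5]=0,scc[6]=?)
step 7: low=(low[0]=0,low[1]=0,low[2]=5,low[3]=0,low[4]=0,low[5]=4,low[6]=6); scc=(scc[0]=1,scc[1]=1,scc[2]=2,scc[3]=1,scc[4]=1,scc[5]=0,scc[6]=3)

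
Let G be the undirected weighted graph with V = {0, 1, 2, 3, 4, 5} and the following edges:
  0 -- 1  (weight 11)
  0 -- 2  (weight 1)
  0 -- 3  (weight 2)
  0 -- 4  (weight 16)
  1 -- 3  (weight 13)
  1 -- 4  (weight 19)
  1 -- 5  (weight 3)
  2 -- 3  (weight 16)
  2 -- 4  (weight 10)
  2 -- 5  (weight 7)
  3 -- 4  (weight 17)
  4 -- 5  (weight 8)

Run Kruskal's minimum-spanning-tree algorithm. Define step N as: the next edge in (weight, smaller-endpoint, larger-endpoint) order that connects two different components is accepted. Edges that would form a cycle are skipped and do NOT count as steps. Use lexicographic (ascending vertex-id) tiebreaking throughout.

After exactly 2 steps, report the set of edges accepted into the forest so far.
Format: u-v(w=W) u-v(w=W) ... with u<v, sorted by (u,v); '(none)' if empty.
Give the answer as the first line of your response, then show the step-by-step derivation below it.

0-2(w=1) 0-3(w=2)

step 1: add edge 0-2 (w=1); MST = {0-2(w=1)}
step 2: add edge 0-3 (w=2); MST = {0-2(w=1) 0-3(w=2)}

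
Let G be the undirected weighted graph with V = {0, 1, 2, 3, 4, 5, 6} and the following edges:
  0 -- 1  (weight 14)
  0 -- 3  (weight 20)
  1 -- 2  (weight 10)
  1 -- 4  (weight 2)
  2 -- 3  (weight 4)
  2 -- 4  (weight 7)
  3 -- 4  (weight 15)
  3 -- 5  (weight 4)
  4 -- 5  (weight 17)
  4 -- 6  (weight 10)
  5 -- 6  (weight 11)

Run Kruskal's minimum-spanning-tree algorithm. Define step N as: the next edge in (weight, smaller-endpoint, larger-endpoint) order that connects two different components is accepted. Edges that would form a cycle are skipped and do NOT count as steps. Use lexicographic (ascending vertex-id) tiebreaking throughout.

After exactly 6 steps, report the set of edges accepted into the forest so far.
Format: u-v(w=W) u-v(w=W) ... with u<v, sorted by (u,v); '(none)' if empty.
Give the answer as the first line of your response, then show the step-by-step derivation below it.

0-1(w=14) 1-4(w=2) 2-3(w=4) 2-4(w=7) 3-5(w=4) 4-6(w=10)

step 1: add edge 1-4 (w=2); MST = {1-4(w=2)}
step 2: add edge 2-3 (w=4); MST = {1-4(w=2) 2-3(w=4)}
step 3: add edge 3-5 (w=4); MST = {1-4(w=2) 2-3(w=4) 3-5(w=4)}
step 4: add edge 2-4 (w=7); MST = {1-4(w=2) 2-3(w=4) 2-4(w=7) 3-5(w=4)}
step 5: add edge 4-6 (w=10); MST = {1-4(w=2) 2-3(w=4) 2-4(w=7) 3-5(w=4) 4-6(w=10)}
step 6: add edge 0-1 (w=14); MST = {0-1(w=14) 1-4(w=2) 2-3(w=4) 2-4(w=7) 3-5(w=4) 4-6(w=10)}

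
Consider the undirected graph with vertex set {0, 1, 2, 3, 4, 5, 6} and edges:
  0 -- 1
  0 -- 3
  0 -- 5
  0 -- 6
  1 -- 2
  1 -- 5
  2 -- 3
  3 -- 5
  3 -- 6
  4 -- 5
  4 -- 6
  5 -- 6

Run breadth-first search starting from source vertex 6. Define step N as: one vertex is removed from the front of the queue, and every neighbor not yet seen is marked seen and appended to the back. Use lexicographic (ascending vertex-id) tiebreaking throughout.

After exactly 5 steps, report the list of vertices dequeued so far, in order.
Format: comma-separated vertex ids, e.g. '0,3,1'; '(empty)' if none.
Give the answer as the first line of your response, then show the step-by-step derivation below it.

6,0,3,4,5

step 1: dequeue 6; queue=[0,3,4,5]; order=6
step 2: dequeue 0; queue=[3,4,5,1]; order=6,0
step 3: dequeue 3; queue=[4,5,1,2]; order=6,0,3
step 4: dequeue 4; queue=[5,1,2]; order=6,0,3,4
step 5: dequeue 5; queue=[1,2]; order=6,0,3,4,5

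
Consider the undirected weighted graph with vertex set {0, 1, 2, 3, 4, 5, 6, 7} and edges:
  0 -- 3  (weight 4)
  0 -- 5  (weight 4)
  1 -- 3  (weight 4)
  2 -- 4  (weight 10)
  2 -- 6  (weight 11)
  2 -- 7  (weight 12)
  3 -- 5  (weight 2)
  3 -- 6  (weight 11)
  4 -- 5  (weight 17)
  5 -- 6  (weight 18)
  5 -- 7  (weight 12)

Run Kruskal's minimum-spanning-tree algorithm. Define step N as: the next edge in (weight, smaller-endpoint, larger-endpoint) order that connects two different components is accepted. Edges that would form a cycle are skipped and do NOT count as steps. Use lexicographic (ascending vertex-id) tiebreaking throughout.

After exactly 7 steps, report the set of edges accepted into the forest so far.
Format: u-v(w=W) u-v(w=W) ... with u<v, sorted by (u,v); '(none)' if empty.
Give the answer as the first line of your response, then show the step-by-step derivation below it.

0-3(w=4) 1-3(w=4) 2-4(w=10) 2-6(w=11) 2-7(w=12) 3-5(w=2) 3-6(w=11)

step 1: add edge 3-5 (w=2); MST = {3-5(w=2)}
step 2: add edge 0-3 (w=4); MST = {0-3(w=4) 3-5(w=2)}
step 3: add edge 1-3 (w=4); MST = {0-3(w=4) 1-3(w=4) 3-5(w=2)}
step 4: add edge 2-4 (w=10); MST = {0-3(w=4) 1-3(w=4) 2-4(w=10) 3-5(w=2)}
step 5: add edge 2-6 (w=11); MST = {0-3(w=4) 1-3(w=4) 2-4(w=10) 2-6(w=11) 3-5(w=2)}
step 6: add edge 3-6 (w=11); MST = {0-3(w=4) 1-3(w=4) 2-4(w=10) 2-6(w=11) 3-5(w=2) 3-6(w=11)}
step 7: add edge 2-7 (w=12); MST = {0-3(w=4) 1-3(w=4) 2-4(w=10) 2-6(w=11) 2-7(w=12) 3-5(w=2) 3-6(w=11)}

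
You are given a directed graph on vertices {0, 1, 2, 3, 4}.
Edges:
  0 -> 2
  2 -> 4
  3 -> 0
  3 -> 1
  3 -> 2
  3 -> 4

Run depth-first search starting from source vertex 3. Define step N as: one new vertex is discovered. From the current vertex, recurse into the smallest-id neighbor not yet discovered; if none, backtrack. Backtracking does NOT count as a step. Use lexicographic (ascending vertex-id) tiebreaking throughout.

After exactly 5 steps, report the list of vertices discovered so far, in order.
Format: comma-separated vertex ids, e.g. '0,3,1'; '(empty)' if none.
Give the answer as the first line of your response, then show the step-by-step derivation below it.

3,0,2,4,1

step 1: discover 3; path=3; order=3
step 2: discover 0; path=3>0; order=3,0
step 3: discover 2; path=3>0>2; order=3,0,2
step 4: discover 4; path=3>0>2>4; order=3,0,2,4
step 5: discover 1; path=3>1; order=3,0,2,4,1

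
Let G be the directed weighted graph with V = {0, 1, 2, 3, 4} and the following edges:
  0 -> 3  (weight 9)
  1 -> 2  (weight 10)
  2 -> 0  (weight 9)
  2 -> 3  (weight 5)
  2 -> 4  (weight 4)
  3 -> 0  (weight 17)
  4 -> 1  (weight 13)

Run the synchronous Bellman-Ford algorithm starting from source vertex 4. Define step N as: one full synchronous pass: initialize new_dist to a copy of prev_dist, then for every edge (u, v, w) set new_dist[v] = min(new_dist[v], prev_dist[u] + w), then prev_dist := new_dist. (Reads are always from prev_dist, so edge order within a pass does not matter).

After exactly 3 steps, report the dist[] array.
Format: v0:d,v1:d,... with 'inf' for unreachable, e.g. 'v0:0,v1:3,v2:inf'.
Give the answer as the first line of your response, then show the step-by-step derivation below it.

v0:32,v1:13,v2:23,v3:28,v4:0

step 1: dist = v0:inf,v1:13,v2:inf,v3:inf,v4:0
step 2: dist = v0:inf,v1:13,v2:23,v3:inf,v4:0
step 3: dist = v0:32,v1:13,v2:23,v3:28,v4:0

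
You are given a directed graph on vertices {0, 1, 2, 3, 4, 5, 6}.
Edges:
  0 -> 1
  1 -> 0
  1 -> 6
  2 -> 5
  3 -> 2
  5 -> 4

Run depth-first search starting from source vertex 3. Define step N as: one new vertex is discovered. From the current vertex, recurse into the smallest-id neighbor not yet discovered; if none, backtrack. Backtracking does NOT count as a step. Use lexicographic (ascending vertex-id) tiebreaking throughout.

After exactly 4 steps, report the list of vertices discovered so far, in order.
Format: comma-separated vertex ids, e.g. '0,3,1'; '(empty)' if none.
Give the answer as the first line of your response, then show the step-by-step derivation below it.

3,2,5,4

step 1: discover 3; path=3; order=3
step 2: discover 2; path=3>2; order=3,2
step 3: discover 5; path=3>2>5; order=3,2,5
step 4: discover 4; path=3>2>5>4; order=3,2,5,4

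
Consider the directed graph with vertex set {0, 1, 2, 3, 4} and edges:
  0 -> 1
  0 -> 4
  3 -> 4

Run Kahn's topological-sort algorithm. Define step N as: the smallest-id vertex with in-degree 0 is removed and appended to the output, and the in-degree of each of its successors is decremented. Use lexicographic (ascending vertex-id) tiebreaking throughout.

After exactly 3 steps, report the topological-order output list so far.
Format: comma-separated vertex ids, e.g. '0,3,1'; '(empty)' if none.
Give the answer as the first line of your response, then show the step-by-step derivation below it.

0,1,2

step 1: output 0; order=[0]; indeg=(0,0,0,0,1)
step 2: output 1; order=[0,1]; indeg=(0,0,0,0,1)
step 3: output 2; order=[0,1,2]; indeg=(0,0,0,0,1)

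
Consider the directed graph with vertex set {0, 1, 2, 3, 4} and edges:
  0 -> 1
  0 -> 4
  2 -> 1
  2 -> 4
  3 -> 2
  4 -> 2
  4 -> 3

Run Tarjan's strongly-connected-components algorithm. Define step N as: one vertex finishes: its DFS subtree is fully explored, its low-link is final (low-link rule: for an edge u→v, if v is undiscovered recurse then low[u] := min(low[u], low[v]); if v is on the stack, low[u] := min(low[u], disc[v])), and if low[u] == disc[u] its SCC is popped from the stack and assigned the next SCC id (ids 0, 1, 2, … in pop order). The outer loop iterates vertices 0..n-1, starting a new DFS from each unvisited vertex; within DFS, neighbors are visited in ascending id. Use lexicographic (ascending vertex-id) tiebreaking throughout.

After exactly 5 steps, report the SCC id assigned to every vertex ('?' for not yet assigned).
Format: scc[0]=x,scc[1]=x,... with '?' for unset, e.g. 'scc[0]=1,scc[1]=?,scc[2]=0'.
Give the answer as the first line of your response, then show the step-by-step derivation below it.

scc[0]=2,scc[1]=0,scc[2]=1,scc[3]=1,scc[4]=1

step 1: low=(low[0]=0,low[1]=1,low[2]=?,low[3]=?,low[4]=?); scc=(scc[0]=?,scc[1]=0,scc[2]=?,scc[3]=?,scc[4]=?)
step 2: low=(low[0]=0,low[1]=1,low[2]=2,low[3]=?,low[4]=2); scc=(scc[0]=?,scc[1]=0,scc[2]=?,scc[3]=?,scc[4]=?)
step 3: low=(low[0]=0,low[1]=1,low[2]=2,low[3]=3,low[4]=2); scc=(scc[0]=?,scc[1]=0,scc[2]=?,scc[3]=?,scc[4]=?)
step 4: low=(low[0]=0,low[1]=1,low[2]=2,low[3]=3,low[4]=2); scc=(scc[0]=?,scc[1]=0,scc[2]=1,scc[3]=1,scc[4]=1)
step 5: low=(low[0]=0,low[1]=1,low[2]=2,low[3]=3,low[4]=2); scc=(scc[0]=2,scc[1]=0,scc[2]=1,scc[3]=1,scc[4]=1)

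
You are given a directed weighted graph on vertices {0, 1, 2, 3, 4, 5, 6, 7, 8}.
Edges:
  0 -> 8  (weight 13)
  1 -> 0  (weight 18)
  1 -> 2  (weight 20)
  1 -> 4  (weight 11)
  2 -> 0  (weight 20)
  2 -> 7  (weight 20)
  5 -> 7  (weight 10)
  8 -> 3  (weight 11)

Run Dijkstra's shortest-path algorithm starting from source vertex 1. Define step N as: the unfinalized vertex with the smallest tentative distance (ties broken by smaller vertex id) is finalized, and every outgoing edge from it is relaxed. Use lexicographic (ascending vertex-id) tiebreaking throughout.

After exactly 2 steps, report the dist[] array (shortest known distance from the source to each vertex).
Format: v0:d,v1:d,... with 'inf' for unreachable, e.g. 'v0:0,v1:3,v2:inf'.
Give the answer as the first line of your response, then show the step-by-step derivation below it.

v0:18,v1:0,v2:20,v3:inf,v4:11,v5:inf,v6:inf,v7:inf,v8:inf

step 1: dist = v0:18,v1:0,v2:20,v3:inf,v4:11,v5:inf,v6:inf,v7:inf,v8:inf
step 2: dist = v0:18,v1:0,v2:20,v3:inf,v4:11,v5:inf,v6:inf,v7:inf,v8:inf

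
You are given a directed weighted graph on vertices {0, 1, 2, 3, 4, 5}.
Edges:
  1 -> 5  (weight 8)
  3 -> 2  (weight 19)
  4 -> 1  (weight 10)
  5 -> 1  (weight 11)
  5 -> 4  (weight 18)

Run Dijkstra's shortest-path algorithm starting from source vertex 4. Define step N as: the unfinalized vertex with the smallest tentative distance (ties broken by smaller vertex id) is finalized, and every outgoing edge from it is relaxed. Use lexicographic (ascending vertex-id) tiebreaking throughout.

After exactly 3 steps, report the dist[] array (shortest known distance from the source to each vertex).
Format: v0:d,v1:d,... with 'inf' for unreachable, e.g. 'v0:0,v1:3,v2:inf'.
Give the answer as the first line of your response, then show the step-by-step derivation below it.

v0:inf,v1:10,v2:inf,v3:inf,v4:0,v5:18

step 1: dist = v0:inf,v1:10,v2:inf,v3:inf,v4:0,v5:inf
step 2: dist = v0:inf,v1:10,v2:inf,v3:inf,v4:0,v5:18
step 3: dist = v0:inf,v1:10,v2:inf,v3:inf,v4:0,v5:18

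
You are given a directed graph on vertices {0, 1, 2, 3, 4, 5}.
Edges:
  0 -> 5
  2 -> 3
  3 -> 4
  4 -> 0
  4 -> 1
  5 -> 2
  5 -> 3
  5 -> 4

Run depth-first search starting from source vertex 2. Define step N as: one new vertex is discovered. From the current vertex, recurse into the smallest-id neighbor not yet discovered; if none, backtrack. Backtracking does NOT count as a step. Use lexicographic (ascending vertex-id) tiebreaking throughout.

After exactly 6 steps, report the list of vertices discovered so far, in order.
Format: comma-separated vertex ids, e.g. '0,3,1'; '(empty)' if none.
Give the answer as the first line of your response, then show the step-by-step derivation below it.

2,3,4,0,5,1

step 1: discover 2; path=2; order=2
step 2: discover 3; path=2>3; order=2,3
step 3: discover 4; path=2>3>4; order=2,3,4
step 4: discover 0; path=2>3>4>0; order=2,3,4,0
step 5: discover 5; path=2>3>4>0>5; order=2,3,4,0,5
step 6: discover 1; path=2>3>4>1; order=2,3,4,0,5,1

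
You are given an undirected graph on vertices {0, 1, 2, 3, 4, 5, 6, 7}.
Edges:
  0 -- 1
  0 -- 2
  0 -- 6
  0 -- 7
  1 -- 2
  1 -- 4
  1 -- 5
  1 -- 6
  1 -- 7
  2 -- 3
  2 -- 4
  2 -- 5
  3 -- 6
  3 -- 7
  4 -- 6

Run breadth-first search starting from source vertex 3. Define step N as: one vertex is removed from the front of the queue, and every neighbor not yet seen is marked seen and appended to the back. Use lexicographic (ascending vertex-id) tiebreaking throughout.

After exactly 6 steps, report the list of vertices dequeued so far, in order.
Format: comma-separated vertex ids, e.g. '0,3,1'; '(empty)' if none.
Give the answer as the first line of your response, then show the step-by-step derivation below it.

3,2,6,7,0,1

step 1: dequeue 3; queue=[2,6,7]; order=3
step 2: dequeue 2; queue=[6,7,0,1,4,5]; order=3,2
step 3: dequeue 6; queue=[7,0,1,4,5]; order=3,2,6
step 4: dequeue 7; queue=[0,1,4,5]; order=3,2,6,7
step 5: dequeue 0; queue=[1,4,5]; order=3,2,6,7,0
step 6: dequeue 1; queue=[4,5]; order=3,2,6,7,0,1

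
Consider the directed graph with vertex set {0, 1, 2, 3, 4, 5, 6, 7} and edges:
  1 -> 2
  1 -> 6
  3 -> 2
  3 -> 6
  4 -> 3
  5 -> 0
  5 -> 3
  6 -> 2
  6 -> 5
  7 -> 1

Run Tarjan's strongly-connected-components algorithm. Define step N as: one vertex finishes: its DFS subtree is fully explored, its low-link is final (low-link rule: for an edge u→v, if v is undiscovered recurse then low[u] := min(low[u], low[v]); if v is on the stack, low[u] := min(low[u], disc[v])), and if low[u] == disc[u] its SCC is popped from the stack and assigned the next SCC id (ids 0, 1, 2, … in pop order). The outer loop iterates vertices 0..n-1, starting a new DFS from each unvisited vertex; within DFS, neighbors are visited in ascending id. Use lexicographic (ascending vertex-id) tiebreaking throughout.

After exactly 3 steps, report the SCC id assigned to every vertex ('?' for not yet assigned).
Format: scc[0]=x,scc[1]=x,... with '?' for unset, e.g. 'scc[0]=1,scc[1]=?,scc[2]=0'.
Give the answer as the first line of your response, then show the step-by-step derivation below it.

scc[0]=0,scc[1]=?,scc[2]=1,scc[3]=?,scc[4]=?,scc[5]=?,scc[6]=?,scc[7]=?

step 1: low=(low[0]=0,low[1]=?,low[2]=?,low[3]=?,low[4]=?,low[5]=?,low[6]=?,low[7]=?); scc=(scc[0]=0,scc[1]=?,scc[2]=?,scc[3]=?,scc[4]=?,scc[5]=?,scc[6]=?,scc[7]=?)
step 2: low=(low[0]=0,low[1]=1,low[2]=2,low[3]=?,low[4]=?,low[5]=?,low[6]=?,low[7]=?); scc=(scc[0]=0,scc[1]=?,scc[2]=1,scc[3]=?,scc[4]=?,scc[5]=?,scc[6]=?,scc[7]=?)
step 3: low=(low[0]=0,low[1]=1,low[2]=2,low[3]=3,low[4]=?,low[5]=4,low[6]=3,low[7]=?); scc=(scc[0]=0,scc[1]=?,scc[2]=1,scc[3]=?,scc[4]=?,scc[5]=?,scc[6]=?,scc[7]=?)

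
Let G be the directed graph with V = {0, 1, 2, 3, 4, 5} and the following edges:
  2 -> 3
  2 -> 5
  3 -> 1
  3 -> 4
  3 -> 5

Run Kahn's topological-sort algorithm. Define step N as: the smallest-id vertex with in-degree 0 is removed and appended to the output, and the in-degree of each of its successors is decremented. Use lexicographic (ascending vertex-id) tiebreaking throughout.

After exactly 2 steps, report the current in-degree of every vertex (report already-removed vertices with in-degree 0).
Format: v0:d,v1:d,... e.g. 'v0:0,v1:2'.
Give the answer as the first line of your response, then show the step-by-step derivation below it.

v0:0,v1:1,v2:0,v3:0,v4:1,v5:1

step 1: output 0; order=[0]; indeg=(0,1,0,1,1,2)
step 2: output 2; order=[0,2]; indeg=(0,1,0,0,1,1)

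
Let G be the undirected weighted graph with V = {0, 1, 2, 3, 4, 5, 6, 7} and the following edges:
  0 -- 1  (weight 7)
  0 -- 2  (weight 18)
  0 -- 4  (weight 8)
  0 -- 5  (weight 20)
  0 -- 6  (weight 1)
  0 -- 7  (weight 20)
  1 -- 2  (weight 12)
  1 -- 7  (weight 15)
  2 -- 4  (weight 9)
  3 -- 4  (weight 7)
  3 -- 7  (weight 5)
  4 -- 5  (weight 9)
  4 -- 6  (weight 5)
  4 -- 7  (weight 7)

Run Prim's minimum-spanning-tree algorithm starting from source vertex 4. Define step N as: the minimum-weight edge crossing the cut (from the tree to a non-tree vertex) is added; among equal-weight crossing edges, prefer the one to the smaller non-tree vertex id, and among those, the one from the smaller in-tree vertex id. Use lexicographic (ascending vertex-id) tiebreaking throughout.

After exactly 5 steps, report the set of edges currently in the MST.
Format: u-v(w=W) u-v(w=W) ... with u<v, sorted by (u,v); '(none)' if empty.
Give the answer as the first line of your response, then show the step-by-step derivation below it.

0-1(w=7) 0-6(w=1) 3-4(w=7) 3-7(w=5) 4-6(w=5)

step 1: add edge 4-6 (w=5); MST = {4-6(w=5)}
step 2: add edge 0-6 (w=1); MST = {0-6(w=1) 4-6(w=5)}
step 3: add edge 0-1 (w=7); MST = {0-1(w=7) 0-6(w=1) 4-6(w=5)}
step 4: add edge 3-4 (w=7); MST = {0-1(w=7) 0-6(w=1) 3-4(w=7) 4-6(w=5)}
step 5: add edge 3-7 (w=5); MST = {0-1(w=7) 0-6(w=1) 3-4(w=7) 3-7(w=5) 4-6(w=5)}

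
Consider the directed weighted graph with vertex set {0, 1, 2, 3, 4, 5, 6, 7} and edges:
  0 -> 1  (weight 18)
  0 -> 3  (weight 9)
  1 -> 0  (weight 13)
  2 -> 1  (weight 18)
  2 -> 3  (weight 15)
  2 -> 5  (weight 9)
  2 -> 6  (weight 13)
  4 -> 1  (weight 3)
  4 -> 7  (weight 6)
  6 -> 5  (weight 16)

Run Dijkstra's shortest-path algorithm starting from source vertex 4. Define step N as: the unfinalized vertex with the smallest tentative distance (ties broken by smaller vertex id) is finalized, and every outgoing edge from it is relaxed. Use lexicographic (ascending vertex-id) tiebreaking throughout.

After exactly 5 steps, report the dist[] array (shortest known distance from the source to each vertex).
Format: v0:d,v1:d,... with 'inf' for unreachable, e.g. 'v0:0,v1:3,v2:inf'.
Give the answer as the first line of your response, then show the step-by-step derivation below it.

v0:16,v1:3,v2:inf,v3:25,v4:0,v5:inf,v6:inf,v7:6

step 1: dist = v0:inf,v1:3,v2:inf,v3:inf,v4:0,v5:inf,v6:inf,v7:6
step 2: dist = v0:16,v1:3,v2:inf,v3:inf,v4:0,v5:inf,v6:inf,v7:6
step 3: dist = v0:16,v1:3,v2:inf,v3:inf,v4:0,v5:inf,v6:inf,v7:6
step 4: dist = v0:16,v1:3,v2:inf,v3:25,v4:0,v5:inf,v6:inf,v7:6
step 5: dist = v0:16,v1:3,v2:inf,v3:25,v4:0,v5:inf,v6:inf,v7:6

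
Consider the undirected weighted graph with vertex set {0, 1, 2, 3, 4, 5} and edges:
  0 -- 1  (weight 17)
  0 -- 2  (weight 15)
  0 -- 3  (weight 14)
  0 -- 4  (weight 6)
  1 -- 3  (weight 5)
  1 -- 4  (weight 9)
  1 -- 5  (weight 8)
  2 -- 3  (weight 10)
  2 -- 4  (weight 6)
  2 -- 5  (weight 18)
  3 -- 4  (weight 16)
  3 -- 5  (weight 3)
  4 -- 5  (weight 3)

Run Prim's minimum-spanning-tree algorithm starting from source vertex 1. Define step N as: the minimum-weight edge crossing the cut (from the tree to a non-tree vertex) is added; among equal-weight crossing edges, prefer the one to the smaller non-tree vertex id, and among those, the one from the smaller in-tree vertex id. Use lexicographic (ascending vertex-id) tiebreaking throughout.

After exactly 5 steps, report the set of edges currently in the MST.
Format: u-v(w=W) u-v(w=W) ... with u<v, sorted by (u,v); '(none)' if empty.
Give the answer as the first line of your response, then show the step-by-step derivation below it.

0-4(w=6) 1-3(w=5) 2-4(w=6) 3-5(w=3) 4-5(w=3)

step 1: add edge 1-3 (w=5); MST = {1-3(w=5)}
step 2: add edge 3-5 (w=3); MST = {1-3(w=5) 3-5(w=3)}
step 3: add edge 4-5 (w=3); MST = {1-3(w=5) 3-5(w=3) 4-5(w=3)}
step 4: add edge 0-4 (w=6); MST = {0-4(w=6) 1-3(w=5) 3-5(w=3) 4-5(w=3)}
step 5: add edge 2-4 (w=6); MST = {0-4(w=6) 1-3(w=5) 2-4(w=6) 3-5(w=3) 4-5(w=3)}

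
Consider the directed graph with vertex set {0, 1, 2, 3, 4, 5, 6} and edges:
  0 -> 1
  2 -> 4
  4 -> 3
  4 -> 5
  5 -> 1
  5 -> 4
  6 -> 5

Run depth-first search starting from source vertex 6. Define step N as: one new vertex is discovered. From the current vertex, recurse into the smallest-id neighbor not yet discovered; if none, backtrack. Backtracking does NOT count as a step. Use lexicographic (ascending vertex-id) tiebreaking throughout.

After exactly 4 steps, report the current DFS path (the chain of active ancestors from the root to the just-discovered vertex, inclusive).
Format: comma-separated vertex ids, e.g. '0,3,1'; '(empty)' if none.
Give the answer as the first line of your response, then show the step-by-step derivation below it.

6,5,4

step 1: discover 6; path=6; order=6
step 2: discover 5; path=6>5; order=6,5
step 3: discover 1; path=6>5>1; order=6,5,1
step 4: discover 4; path=6>5>4; order=6,5,1,4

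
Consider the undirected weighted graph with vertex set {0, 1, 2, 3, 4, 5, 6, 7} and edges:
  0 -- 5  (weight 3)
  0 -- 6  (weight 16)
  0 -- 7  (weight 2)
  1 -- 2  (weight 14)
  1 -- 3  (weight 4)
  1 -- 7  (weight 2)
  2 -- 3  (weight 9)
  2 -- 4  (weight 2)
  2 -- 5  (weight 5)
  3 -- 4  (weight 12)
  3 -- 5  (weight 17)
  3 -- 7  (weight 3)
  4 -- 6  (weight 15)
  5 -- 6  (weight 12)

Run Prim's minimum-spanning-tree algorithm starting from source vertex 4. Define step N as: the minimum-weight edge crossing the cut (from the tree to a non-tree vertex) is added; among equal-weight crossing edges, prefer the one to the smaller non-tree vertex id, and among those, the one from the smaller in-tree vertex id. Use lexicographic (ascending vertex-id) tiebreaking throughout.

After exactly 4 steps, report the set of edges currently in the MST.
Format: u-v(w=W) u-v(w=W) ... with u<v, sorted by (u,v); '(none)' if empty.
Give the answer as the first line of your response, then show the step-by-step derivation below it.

0-5(w=3) 0-7(w=2) 2-4(w=2) 2-5(w=5)

step 1: add edge 2-4 (w=2); MST = {2-4(w=2)}
step 2: add edge 2-5 (w=5); MST = {2-4(w=2) 2-5(w=5)}
step 3: add edge 0-5 (w=3); MST = {0-5(w=3) 2-4(w=2) 2-5(w=5)}
step 4: add edge 0-7 (w=2); MST = {0-5(w=3) 0-7(w=2) 2-4(w=2) 2-5(w=5)}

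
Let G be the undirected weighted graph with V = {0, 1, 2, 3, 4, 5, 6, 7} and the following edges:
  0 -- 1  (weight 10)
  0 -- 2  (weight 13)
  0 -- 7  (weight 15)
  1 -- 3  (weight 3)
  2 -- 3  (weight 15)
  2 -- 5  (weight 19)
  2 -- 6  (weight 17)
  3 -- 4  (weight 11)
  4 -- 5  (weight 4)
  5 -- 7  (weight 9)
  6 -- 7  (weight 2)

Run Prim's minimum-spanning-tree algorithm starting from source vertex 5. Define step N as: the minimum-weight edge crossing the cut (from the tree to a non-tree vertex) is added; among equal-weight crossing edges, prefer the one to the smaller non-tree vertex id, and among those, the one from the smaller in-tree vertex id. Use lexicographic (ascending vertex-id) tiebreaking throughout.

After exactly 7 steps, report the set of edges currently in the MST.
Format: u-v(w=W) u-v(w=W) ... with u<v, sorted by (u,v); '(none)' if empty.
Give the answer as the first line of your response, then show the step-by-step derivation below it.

0-1(w=10) 0-2(w=13) 1-3(w=3) 3-4(w=11) 4-5(w=4) 5-7(w=9) 6-7(w=2)

step 1: add edge 4-5 (w=4); MST = {4-5(w=4)}
step 2: add edge 5-7 (w=9); MST = {4-5(w=4) 5-7(w=9)}
step 3: add edge 6-7 (w=2); MST = {4-5(w=4) 5-7(w=9) 6-7(w=2)}
step 4: add edge 3-4 (w=11); MST = {3-4(w=11) 4-5(w=4) 5-7(w=9) 6-7(w=2)}
step 5: add edge 1-3 (w=3); MST = {1-3(w=3) 3-4(w=11) 4-5(w=4) 5-7(w=9) 6-7(w=2)}
step 6: add edge 0-1 (w=10); MST = {0-1(w=10) 1-3(w=3) 3-4(w=11) 4-5(w=4) 5-7(w=9) 6-7(w=2)}
step 7: add edge 0-2 (w=13); MST = {0-1(w=10) 0-2(w=13) 1-3(w=3) 3-4(w=11) 4-5(w=4) 5-7(w=9) 6-7(w=2)}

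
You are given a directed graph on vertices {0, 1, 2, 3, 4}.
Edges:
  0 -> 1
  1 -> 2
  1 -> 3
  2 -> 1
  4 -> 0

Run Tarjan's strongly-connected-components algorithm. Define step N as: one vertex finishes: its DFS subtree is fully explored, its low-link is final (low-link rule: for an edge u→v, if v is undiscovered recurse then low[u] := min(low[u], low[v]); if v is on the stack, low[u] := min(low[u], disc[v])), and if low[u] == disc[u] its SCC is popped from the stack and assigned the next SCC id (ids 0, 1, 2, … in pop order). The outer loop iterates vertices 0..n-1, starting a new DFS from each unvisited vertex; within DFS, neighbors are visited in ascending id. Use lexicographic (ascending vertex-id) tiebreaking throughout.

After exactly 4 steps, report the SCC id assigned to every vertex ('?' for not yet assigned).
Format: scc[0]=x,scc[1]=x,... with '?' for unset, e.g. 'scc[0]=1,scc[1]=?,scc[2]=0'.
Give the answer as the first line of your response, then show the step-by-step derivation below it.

scc[0]=2,scc[1]=1,scc[2]=1,scc[3]=0,scc[4]=?

step 1: low=(low[0]=0,low[1]=1,low[2]=1,low[3]=?,low[4]=?); scc=(scc[0]=?,scc[1]=?,scc[2]=?,scc[3]=?,scc[4]=?)
step 2: low=(low[0]=0,low[1]=1,low[2]=1,low[3]=3,low[4]=?); scc=(scc[0]=?,scc[1]=?,scc[2]=?,scc[3]=0,scc[4]=?)
step 3: low=(low[0]=0,low[1]=1,low[2]=1,low[3]=3,low[4]=?); scc=(scc[0]=?,scc[1]=1,scc[2]=1,scc[3]=0,scc[4]=?)
step 4: low=(low[0]=0,low[1]=1,low[2]=1,low[3]=3,low[4]=?); scc=(scc[0]=2,scc[1]=1,scc[2]=1,scc[3]=0,scc[4]=?)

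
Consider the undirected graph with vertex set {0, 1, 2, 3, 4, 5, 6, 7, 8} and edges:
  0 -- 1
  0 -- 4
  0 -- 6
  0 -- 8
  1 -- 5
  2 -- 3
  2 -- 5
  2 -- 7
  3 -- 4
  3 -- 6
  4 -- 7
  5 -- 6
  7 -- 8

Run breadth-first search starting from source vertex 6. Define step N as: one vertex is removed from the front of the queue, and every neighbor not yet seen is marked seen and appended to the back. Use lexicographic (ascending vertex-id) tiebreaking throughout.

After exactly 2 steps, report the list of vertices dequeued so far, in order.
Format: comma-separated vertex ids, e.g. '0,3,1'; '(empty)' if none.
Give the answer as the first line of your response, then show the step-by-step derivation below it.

6,0

step 1: dequeue 6; queue=[0,3,5]; order=6
step 2: dequeue 0; queue=[3,5,1,4,8]; order=6,0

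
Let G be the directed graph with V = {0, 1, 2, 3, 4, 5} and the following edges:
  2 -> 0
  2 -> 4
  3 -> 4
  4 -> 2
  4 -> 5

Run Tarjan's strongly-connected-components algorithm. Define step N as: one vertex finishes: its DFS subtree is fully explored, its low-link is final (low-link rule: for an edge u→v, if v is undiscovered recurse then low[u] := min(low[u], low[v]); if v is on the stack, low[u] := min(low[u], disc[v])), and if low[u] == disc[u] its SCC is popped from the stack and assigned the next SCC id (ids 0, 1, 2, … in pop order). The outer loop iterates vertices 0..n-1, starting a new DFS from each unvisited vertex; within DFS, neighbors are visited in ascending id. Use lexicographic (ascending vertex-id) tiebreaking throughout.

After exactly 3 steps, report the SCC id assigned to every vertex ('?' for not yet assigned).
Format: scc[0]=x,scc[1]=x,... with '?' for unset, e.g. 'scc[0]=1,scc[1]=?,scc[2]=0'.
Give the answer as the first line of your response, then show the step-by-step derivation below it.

scc[0]=0,scc[1]=1,scc[2]=?,scc[3]=?,scc[4]=?,scc[5]=2

step 1: low=(low[0]=0,low[1]=?,low[2]=?,low[3]=?,low[4]=?,low[5]=?); scc=(scc[0]=0,scc[1]=?,scc[2]=?,scc[3]=?,scc[4]=?,scc[5]=?)
step 2: low=(low[0]=0,low[1]=1,low[2]=?,low[3]=?,low[4]=?,low[5]=?); scc=(scc[0]=0,scc[1]=1,scc[2]=?,scc[3]=?,scc[4]=?,scc[5]=?)
step 3: low=(low[0]=0,low[1]=1,low[2]=2,low[3]=?,low[4]=2,low[5]=4); scc=(scc[0]=0,scc[1]=1,scc[2]=?,scc[3]=?,scc[4]=?,scc[5]=2)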